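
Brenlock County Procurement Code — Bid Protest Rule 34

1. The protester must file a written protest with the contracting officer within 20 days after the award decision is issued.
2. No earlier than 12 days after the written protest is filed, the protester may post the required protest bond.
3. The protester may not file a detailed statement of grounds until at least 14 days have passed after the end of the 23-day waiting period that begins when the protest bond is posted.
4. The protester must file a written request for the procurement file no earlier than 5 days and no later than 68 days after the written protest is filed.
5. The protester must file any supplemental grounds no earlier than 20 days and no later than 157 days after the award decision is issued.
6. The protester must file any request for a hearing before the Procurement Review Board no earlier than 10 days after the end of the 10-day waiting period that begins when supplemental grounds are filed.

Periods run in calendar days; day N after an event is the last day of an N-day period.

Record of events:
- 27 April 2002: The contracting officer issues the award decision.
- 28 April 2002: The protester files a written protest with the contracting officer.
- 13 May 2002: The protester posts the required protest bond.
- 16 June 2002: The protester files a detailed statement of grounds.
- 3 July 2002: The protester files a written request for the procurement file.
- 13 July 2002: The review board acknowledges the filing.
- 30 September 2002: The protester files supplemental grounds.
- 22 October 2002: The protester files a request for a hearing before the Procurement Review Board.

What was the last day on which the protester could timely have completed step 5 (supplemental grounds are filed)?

1 October 2002

Step 5 runs from 27 April 2002, when the award decision is issued. The window is 20–157 days after 27 April 2002; it closes on 1 October 2002.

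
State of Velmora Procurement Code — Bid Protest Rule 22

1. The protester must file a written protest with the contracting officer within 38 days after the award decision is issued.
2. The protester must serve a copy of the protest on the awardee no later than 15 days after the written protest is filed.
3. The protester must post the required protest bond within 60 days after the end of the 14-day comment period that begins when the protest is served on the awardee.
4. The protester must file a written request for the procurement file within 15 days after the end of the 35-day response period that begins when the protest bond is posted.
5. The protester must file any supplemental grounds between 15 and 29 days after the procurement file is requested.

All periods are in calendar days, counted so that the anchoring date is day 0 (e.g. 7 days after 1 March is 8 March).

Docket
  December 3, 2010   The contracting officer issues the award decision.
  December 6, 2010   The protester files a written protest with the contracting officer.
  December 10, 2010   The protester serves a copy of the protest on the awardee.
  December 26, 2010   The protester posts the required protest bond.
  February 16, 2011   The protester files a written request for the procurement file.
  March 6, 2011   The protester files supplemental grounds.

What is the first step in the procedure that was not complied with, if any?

Step 1 — counting 38 days from December 3, 2010 (when the award decision is issued) gives a deadline of January 10, 2011; December 6, 2010 is within that limit.
Step 2 — counting 15 days from December 6, 2010 (when the written protest is filed) gives a deadline of December 21, 2010; completed December 10, 2010, before the deadline.
Step 3 — counting 60 days from December 24, 2010 (end of the 14-day comment period, which began when the protest is served on the awardee on December 10, 2010) gives a deadline of February 22, 2011; done December 26, 2010 — timely.
Step 4 — counting 15 days from January 30, 2011 (end of the 35-day response period, which began when the protest bond is posted on December 26, 2010) gives a deadline of February 14, 2011; not done until February 16, 2011, 2 days after the deadline.

Step 4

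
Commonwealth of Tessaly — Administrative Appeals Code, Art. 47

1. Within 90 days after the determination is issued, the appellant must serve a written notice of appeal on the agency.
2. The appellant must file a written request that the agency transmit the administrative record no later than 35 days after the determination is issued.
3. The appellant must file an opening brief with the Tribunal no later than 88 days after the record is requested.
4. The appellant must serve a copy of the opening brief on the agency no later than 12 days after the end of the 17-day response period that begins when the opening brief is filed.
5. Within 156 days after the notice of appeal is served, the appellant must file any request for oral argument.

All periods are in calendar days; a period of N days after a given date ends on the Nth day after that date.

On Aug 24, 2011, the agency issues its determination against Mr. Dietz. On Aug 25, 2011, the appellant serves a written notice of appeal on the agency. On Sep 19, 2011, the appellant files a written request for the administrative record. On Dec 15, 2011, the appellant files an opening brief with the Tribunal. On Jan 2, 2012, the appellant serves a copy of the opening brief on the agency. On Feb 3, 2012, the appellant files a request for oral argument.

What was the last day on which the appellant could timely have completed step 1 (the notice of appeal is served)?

Nov 22, 2011

Step 1 runs from Aug 24, 2011, when the determination is issued. 90 days after Aug 24, 2011 is Nov 22, 2011.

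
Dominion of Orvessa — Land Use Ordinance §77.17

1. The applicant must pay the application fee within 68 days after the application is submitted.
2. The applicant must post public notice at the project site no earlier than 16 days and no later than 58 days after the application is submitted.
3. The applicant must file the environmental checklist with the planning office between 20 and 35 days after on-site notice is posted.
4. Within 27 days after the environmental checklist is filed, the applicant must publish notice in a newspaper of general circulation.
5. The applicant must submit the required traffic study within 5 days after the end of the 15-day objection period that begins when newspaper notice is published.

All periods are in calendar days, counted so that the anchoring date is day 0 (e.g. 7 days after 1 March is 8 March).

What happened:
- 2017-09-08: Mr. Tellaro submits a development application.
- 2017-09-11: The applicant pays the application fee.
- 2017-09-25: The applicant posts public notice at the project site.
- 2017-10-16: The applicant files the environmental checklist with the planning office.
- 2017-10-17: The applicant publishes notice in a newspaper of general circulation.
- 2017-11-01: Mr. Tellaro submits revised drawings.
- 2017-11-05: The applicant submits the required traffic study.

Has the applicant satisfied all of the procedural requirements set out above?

Step 1: 68 days after 2017-09-08 (when the application is submitted) is 2017-11-15; completed 2017-09-11, before the deadline.
Step 2: the window is 16–58 days after 2017-09-08 (when the application is submitted), so 2017-09-24 through 2017-11-05; done 2017-09-25, which is between those dates.
Step 3: the window is 20–35 days after 2017-09-25 (when on-site notice is posted), so 2017-10-15 through 2017-10-30; 2017-10-16 falls inside that range.
Step 4: 27 days after 2017-10-16 (when the environmental checklist is filed) is 2017-11-12; 2017-10-17 is within that limit.
Step 5: 5 days after 2017-11-01 (end of the 15-day objection period, which began when newspaper notice is published on 2017-10-17) is 2017-11-06; done 2017-11-05 — timely.

Yes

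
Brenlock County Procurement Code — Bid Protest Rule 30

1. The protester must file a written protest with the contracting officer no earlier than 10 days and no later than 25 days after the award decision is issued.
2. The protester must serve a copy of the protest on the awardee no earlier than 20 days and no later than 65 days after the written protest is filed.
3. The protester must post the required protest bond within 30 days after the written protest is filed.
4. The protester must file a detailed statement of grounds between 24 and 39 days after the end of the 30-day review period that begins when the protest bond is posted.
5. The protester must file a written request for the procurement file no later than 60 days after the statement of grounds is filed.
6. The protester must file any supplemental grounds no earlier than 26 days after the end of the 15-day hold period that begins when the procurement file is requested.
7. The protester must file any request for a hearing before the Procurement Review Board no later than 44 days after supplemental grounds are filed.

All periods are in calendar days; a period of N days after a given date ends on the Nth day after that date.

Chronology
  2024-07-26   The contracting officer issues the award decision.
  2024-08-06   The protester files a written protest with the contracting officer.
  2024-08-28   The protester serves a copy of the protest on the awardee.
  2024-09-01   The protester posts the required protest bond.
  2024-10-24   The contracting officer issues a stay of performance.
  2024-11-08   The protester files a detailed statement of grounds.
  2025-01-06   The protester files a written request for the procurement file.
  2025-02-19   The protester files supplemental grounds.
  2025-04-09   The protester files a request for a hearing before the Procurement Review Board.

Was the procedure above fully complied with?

Step 1 — 10 and 25 days from 2024-07-26 (when the award decision is issued) are 2024-08-05 and 2024-08-20 respectively; done 2024-08-06, which is between those dates.
Step 2 — 20 and 65 days from 2024-08-06 (when the written protest is filed) are 2024-08-26 and 2024-10-10 respectively; done 2024-08-28 — within the window.
Step 3 — counting 30 days from 2024-08-06 (when the written protest is filed) gives a deadline of 2024-09-05; 2024-09-01 is within that limit.
Step 4 — 24 and 39 days from 2024-10-01 (end of the 30-day review period, which began when the protest bond is posted on 2024-09-01) are 2024-10-25 and 2024-11-09 respectively; done 2024-11-08, which is between those dates.
Step 5 — counting 60 days from 2024-11-08 (when the statement of grounds is filed) gives a deadline of 2025-01-07; done 2025-01-06 — timely.
Step 6 — must wait 26 days from 2025-01-21 (end of the 15-day hold period, which began when the procurement file is requested on 2025-01-06), so not before 2025-02-16; 2025-02-19 is on or after that date.
Step 7 — counting 44 days from 2025-02-19 (when supplemental grounds are filed) gives a deadline of 2025-04-04; not done until 2025-04-09, 5 days after the deadline.

No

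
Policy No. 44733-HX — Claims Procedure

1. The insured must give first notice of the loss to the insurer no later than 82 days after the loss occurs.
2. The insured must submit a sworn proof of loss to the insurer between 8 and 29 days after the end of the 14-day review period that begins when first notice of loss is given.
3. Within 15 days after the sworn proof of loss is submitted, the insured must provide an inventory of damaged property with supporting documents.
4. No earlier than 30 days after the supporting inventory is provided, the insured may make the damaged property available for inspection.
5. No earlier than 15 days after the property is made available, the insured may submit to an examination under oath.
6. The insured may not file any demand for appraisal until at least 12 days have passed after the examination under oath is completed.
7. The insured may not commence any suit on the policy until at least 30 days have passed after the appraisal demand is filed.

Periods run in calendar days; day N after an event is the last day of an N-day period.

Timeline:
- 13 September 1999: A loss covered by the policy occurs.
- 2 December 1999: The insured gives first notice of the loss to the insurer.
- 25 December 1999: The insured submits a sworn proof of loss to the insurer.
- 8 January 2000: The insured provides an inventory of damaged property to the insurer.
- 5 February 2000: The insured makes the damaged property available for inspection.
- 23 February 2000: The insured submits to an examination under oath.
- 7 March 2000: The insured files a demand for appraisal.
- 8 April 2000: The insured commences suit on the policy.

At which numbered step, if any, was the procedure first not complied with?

Step 4

(1) due by 13 September 1999 + 82 days = 4 December 1999; 2 December 1999 is within that limit.
(2) the permitted window runs from 16 December 1999 + 8 = 24 December 1999 to 16 December 1999 + 29 = 14 January 2000; 25 December 1999 falls inside that range.
(3) due by 25 December 1999 + 15 days = 9 January 2000; completed 8 January 2000, before the deadline.
(4) permitted from 8 January 2000 + 30 days = 7 February 2000 onward; acted on 5 February 2000, 2 days prematurely.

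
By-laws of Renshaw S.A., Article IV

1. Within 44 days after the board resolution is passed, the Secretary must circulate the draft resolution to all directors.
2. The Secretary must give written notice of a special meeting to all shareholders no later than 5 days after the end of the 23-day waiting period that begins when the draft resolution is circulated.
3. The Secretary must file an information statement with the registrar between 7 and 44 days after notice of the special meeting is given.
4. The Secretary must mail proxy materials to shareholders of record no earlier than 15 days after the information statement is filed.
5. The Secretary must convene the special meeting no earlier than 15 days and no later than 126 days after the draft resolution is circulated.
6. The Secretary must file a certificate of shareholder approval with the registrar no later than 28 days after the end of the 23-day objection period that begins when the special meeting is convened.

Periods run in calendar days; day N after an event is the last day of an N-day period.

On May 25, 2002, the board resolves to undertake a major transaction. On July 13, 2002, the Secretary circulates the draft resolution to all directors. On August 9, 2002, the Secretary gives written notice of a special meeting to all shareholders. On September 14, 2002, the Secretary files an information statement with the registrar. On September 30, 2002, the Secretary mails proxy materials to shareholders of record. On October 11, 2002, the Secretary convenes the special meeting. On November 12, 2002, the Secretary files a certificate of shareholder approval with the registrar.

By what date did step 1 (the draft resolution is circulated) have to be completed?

July 8, 2002

Step 1 runs from May 25, 2002, when the board resolution is passed. 44 days after May 25, 2002 is July 8, 2002.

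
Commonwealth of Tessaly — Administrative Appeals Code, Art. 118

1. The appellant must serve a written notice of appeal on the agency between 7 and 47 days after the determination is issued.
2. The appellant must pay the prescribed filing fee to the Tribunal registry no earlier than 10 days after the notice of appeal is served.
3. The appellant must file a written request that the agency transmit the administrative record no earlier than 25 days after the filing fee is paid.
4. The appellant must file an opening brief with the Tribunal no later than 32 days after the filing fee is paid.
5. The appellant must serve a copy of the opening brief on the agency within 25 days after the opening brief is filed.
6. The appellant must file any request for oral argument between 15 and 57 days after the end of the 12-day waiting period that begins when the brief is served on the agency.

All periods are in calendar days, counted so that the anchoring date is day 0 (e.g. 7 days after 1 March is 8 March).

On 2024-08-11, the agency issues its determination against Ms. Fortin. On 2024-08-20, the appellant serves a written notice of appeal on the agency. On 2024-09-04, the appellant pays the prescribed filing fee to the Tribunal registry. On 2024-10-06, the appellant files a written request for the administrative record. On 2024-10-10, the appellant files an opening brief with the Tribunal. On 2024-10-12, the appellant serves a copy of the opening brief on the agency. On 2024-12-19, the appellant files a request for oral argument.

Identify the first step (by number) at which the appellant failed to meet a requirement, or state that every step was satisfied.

Step 4

(1) the permitted window runs from 2024-08-11 + 7 = 2024-08-18 to 2024-08-11 + 47 = 2024-09-27; done 2024-08-20, which is between those dates.
(2) permitted from 2024-08-20 + 10 days = 2024-08-30 onward; 2024-09-04 is on or after that date.
(3) permitted from 2024-09-04 + 25 days = 2024-09-29 onward; done 2024-10-06 — permitted.
(4) due by 2024-09-04 + 32 days = 2024-10-06; not done until 2024-10-10, 4 days after the deadline.
That is the first point of non-compliance.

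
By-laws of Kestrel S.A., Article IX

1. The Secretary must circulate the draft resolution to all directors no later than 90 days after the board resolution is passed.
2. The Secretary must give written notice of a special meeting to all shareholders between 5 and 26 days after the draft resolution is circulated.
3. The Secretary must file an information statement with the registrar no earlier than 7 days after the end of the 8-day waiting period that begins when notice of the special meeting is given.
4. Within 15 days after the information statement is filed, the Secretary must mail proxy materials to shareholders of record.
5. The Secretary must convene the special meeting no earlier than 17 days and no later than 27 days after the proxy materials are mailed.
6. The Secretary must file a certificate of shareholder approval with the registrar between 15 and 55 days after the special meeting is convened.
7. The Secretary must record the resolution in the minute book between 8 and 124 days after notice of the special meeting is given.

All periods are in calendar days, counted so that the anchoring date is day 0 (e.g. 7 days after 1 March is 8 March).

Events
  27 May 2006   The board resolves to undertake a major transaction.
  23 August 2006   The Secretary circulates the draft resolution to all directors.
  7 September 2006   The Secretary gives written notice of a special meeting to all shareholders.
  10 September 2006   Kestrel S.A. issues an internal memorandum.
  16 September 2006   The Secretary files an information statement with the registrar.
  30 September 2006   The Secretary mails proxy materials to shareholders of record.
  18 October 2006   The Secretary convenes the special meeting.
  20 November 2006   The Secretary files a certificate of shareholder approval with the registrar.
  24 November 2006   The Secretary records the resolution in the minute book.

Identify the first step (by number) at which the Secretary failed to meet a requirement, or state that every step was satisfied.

Step 1 — counting 90 days from 27 May 2006 (when the board resolution is passed) gives a deadline of 25 August 2006; done 23 August 2006 — timely.
Step 2 — 5 and 26 days from 23 August 2006 (when the draft resolution is circulated) are 28 August 2006 and 18 September 2006 respectively; done 7 September 2006 — within the window.
Step 3 — must wait 7 days from 15 September 2006 (end of the 8-day waiting period, which began when notice of the special meeting is given on 7 September 2006), so not before 22 September 2006; acted on 16 September 2006, 6 days prematurely.

Step 3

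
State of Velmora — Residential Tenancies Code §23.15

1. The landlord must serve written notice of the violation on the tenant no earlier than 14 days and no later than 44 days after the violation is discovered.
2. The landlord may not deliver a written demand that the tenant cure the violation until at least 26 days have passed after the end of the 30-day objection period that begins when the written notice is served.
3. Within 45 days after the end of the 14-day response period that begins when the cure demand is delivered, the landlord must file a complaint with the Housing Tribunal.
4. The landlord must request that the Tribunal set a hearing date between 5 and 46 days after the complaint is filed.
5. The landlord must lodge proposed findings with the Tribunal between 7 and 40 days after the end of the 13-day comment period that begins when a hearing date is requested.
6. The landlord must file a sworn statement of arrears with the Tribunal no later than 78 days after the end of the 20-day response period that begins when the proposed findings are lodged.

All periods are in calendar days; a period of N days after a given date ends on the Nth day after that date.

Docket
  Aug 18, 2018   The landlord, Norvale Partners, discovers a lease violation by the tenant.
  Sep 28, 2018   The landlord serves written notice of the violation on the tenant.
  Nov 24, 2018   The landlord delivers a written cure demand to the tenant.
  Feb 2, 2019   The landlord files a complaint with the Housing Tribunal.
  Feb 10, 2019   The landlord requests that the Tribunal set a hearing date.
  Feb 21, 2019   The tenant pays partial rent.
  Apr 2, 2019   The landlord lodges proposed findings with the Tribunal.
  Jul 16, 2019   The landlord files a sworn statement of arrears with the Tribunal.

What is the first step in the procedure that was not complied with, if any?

Step 3

Step 1: the window is 14–44 days after Aug 18, 2018 (when the violation is discovered), so Sep 1, 2018 through Oct 1, 2018; done Sep 28, 2018 — within the window.
Step 2: the earliest permitted date is 26 days after Oct 28, 2018 (end of the 30-day objection period, which began when the written notice is served on Sep 28, 2018), i.e. Nov 23, 2018; done Nov 24, 2018, after the minimum wait.
Step 3: 45 days after Dec 8, 2018 (end of the 14-day response period, which began when the cure demand is delivered on Nov 24, 2018) is Jan 22, 2019; Feb 2, 2019 misses that deadline by 11 days.
No need to go further; step 3 was not satisfied.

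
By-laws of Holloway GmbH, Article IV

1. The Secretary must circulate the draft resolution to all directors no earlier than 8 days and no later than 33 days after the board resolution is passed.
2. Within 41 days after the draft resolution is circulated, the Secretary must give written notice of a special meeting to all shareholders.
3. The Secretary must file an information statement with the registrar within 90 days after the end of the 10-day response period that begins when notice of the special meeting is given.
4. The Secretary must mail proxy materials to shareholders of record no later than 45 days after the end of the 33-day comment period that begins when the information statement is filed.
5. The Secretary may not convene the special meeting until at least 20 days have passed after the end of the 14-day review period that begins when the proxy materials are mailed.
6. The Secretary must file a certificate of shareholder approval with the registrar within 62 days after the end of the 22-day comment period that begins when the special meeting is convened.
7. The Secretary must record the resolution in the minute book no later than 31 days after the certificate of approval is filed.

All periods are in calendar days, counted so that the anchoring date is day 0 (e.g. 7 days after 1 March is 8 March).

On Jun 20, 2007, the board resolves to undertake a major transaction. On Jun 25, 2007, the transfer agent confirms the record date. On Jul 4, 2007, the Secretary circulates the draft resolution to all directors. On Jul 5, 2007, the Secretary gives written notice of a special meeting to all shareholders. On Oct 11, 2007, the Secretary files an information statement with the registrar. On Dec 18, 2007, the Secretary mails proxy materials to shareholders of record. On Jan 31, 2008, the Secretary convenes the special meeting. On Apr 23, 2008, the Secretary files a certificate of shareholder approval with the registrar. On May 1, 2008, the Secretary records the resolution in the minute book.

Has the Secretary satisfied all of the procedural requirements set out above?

Step 1: the window is 8–33 days after Jun 20, 2007 (when the board resolution is passed), so Jun 28, 2007 through Jul 23, 2007; done Jul 4, 2007 — within the window.
Step 2: 41 days after Jul 4, 2007 (when the draft resolution is circulated) is Aug 14, 2007; Jul 5, 2007 is within that limit.
Step 3: 90 days after Jul 15, 2007 (end of the 10-day response period, which began when notice of the special meeting is given on Jul 5, 2007) is Oct 13, 2007; Oct 11, 2007 is within that limit.
Step 4: 45 days after Nov 13, 2007 (end of the 33-day comment period, which began when the information statement is filed on Oct 11, 2007) is Dec 28, 2007; completed Dec 18, 2007, before the deadline.
Step 5: the earliest permitted date is 20 days after Jan 1, 2008 (end of the 14-day review period, which began when the proxy materials are mailed on Dec 18, 2007), i.e. Jan 21, 2008; done Jan 31, 2008, after the minimum wait.
Step 6: 62 days after Feb 22, 2008 (end of the 22-day comment period, which began when the special meeting is convened on Jan 31, 2008) is Apr 24, 2008; Apr 23, 2008 is within that limit.
Step 7: 31 days after Apr 23, 2008 (when the certificate of approval is filed) is May 24, 2008; completed May 1, 2008, before the deadline.

Yes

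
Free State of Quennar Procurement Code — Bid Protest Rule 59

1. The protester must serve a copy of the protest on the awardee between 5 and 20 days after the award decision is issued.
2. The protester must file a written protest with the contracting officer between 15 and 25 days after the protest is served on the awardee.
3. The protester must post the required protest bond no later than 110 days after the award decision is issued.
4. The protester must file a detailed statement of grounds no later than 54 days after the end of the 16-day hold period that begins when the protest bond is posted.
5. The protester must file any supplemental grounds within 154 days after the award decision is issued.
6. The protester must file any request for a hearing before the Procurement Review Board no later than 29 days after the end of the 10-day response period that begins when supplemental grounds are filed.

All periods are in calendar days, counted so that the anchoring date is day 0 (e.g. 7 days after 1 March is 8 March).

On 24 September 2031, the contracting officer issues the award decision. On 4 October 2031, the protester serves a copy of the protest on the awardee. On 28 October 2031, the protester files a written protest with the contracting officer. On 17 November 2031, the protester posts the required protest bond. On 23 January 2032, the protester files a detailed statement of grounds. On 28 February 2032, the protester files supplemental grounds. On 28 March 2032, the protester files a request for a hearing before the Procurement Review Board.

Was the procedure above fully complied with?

No

Step 1 — 5 and 20 days from 24 September 2031 (when the award decision is issued) are 29 September 2031 and 14 October 2031 respectively; done 4 October 2031, which is between those dates.
Step 2 — 15 and 25 days from 4 October 2031 (when the protest is served on the awardee) are 19 October 2031 and 29 October 2031 respectively; done 28 October 2031, which is between those dates.
Step 3 — counting 110 days from 24 September 2031 (when the award decision is issued) gives a deadline of 12 January 2032; 17 November 2031 is within that limit.
Step 4 — counting 54 days from 3 December 2031 (end of the 16-day hold period, which began when the protest bond is posted on 17 November 2031) gives a deadline of 26 January 2032; done 23 January 2032 — timely.
Step 5 — counting 154 days from 24 September 2031 (when the award decision is issued) gives a deadline of 25 February 2032; 28 February 2032 misses that deadline by 3 days.
The analysis stops there.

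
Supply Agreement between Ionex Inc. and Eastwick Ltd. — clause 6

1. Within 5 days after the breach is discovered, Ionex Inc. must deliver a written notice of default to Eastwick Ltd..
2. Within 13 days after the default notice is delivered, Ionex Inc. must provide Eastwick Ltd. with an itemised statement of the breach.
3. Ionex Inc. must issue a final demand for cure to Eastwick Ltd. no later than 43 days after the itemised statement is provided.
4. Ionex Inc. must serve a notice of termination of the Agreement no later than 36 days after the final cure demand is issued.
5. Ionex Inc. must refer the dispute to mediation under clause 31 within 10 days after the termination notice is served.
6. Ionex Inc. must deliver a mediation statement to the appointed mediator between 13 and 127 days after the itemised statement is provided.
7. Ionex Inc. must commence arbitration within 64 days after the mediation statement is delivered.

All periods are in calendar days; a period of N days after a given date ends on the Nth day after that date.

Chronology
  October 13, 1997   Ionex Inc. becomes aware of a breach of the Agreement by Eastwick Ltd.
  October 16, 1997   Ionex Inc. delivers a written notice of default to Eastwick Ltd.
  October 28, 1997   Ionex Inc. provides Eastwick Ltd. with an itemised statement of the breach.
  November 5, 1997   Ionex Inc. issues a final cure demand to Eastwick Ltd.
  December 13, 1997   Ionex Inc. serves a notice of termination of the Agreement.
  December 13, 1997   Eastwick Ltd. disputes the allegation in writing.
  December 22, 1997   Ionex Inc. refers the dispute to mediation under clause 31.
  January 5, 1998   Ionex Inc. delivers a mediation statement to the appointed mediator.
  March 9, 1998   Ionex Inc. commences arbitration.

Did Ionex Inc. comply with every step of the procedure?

No

(1) due by October 13, 1997 + 5 days = October 18, 1997; done October 16, 1997 — timely.
(2) due by October 16, 1997 + 13 days = October 29, 1997; completed October 28, 1997, before the deadline.
(3) due by October 28, 1997 + 43 days = December 10, 1997; done November 5, 1997 — timely.
(4) due by November 5, 1997 + 36 days = December 11, 1997; December 13, 1997 misses that deadline by 2 days.
No need to go further; step 4 was not satisfied.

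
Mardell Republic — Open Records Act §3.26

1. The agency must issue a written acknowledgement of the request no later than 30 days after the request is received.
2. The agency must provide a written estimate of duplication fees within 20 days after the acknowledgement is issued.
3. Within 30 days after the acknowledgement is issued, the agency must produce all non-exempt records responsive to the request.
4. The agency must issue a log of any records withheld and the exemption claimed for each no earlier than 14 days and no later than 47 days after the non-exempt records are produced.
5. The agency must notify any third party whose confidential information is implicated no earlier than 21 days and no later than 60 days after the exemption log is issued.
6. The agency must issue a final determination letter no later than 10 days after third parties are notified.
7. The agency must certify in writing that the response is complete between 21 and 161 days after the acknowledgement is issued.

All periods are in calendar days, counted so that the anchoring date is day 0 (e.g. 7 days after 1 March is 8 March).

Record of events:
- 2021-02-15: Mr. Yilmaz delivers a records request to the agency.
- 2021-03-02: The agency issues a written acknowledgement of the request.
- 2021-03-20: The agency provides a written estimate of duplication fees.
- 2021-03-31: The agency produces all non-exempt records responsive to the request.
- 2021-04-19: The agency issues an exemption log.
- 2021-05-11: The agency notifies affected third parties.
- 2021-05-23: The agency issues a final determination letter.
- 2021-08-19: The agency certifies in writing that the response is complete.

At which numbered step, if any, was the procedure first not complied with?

Step 6

Step 1 — counting 30 days from 2021-02-15 (when the request is received) gives a deadline of 2021-03-17; done 2021-03-02 — timely.
Step 2 — counting 20 days from 2021-03-02 (when the acknowledgement is issued) gives a deadline of 2021-03-22; done 2021-03-20 — timely.
Step 3 — counting 30 days from 2021-03-02 (when the acknowledgement is issued) gives a deadline of 2021-04-01; completed 2021-03-31, before the deadline.
Step 4 — 14 and 47 days from 2021-03-31 (when the non-exempt records are produced) are 2021-04-14 and 2021-05-17 respectively; done 2021-04-19, which is between those dates.
Step 5 — 21 and 60 days from 2021-04-19 (when the exemption log is issued) are 2021-05-10 and 2021-06-18 respectively; done 2021-05-11 — within the window.
Step 6 — counting 10 days from 2021-05-11 (when third parties are notified) gives a deadline of 2021-05-21; done 2021-05-23 — 2 days late.
The analysis stops there.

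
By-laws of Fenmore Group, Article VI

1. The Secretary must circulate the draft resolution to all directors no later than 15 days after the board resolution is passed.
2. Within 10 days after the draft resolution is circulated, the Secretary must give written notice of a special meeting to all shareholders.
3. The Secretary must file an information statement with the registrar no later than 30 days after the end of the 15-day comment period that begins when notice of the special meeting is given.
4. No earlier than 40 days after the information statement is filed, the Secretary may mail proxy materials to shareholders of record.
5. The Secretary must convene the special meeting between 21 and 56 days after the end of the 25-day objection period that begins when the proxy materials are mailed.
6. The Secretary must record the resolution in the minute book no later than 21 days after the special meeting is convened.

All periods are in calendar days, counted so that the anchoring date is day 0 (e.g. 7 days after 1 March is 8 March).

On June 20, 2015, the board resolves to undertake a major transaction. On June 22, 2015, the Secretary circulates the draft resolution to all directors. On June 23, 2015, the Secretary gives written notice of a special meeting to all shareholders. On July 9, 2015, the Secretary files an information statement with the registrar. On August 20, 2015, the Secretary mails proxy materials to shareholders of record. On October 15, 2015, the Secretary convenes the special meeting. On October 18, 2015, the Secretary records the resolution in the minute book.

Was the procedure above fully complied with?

Yes

Step 1: 15 days after June 20, 2015 (when the board resolution is passed) is July 5, 2015; completed June 22, 2015, before the deadline.
Step 2: 10 days after June 22, 2015 (when the draft resolution is circulated) is July 2, 2015; completed June 23, 2015, before the deadline.
Step 3: 30 days after July 8, 2015 (end of the 15-day comment period, which began when notice of the special meeting is given on June 23, 2015) is August 7, 2015; completed July 9, 2015, before the deadline.
Step 4: the earliest permitted date is 40 days after July 9, 2015 (when the information statement is filed), i.e. August 18, 2015; done August 20, 2015 — permitted.
Step 5: the window is 21–56 days after September 14, 2015 (end of the 25-day objection period, which began when the proxy materials are mailed on August 20, 2015), so October 5, 2015 through November 9, 2015; done October 15, 2015, which is between those dates.
Step 6: 21 days after October 15, 2015 (when the special meeting is convened) is November 5, 2015; done October 18, 2015 — timely.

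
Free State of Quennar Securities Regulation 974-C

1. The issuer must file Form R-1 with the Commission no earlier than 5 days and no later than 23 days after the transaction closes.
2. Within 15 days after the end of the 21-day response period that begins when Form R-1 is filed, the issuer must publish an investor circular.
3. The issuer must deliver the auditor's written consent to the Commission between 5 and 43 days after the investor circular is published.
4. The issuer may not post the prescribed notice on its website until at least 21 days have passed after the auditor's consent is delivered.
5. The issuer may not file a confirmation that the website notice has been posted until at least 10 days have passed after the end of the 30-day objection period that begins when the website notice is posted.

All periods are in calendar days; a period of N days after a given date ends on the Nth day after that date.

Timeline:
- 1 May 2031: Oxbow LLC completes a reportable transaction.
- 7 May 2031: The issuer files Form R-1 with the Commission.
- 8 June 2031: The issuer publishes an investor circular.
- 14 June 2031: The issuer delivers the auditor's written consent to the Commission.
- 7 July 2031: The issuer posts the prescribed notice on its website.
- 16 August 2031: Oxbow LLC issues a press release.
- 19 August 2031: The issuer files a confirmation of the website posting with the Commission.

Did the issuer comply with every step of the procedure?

(1) the permitted window runs from 1 May 2031 + 5 = 6 May 2031 to 1 May 2031 + 23 = 24 May 2031; done 7 May 2031, which is between those dates.
(2) due by 28 May 2031 + 15 days = 12 June 2031; completed 8 June 2031, before the deadline.
(3) the permitted window runs from 8 June 2031 + 5 = 13 June 2031 to 8 June 2031 + 43 = 21 July 2031; 14 June 2031 falls inside that range.
(4) permitted from 14 June 2031 + 21 days = 5 July 2031 onward; 7 July 2031 is on or after that date.
(5) permitted from 6 August 2031 + 10 days = 16 August 2031 onward; 19 August 2031 is on or after that date.

Yes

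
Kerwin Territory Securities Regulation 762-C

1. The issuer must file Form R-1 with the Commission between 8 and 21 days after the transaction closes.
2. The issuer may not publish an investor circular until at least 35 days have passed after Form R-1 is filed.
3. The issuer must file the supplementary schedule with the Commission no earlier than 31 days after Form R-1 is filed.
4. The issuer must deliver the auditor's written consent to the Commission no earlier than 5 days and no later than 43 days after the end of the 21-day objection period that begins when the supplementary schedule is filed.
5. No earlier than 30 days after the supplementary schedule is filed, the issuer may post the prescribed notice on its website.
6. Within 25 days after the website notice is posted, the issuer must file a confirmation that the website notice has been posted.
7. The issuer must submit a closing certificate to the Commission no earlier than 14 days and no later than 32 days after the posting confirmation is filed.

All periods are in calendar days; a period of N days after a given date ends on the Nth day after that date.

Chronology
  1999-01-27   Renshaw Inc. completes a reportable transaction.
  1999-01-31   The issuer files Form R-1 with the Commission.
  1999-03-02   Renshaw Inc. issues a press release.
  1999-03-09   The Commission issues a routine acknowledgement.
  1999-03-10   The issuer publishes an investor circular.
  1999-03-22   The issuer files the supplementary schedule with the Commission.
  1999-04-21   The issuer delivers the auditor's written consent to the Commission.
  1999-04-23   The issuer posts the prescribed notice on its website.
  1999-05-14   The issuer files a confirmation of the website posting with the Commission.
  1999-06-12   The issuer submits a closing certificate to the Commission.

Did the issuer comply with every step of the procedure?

No

Step 1: the window is 8–21 days after 1999-01-27 (when the transaction closes), so 1999-02-04 through 1999-02-17; 1999-01-31 is 4 days too early.
The analysis stops there.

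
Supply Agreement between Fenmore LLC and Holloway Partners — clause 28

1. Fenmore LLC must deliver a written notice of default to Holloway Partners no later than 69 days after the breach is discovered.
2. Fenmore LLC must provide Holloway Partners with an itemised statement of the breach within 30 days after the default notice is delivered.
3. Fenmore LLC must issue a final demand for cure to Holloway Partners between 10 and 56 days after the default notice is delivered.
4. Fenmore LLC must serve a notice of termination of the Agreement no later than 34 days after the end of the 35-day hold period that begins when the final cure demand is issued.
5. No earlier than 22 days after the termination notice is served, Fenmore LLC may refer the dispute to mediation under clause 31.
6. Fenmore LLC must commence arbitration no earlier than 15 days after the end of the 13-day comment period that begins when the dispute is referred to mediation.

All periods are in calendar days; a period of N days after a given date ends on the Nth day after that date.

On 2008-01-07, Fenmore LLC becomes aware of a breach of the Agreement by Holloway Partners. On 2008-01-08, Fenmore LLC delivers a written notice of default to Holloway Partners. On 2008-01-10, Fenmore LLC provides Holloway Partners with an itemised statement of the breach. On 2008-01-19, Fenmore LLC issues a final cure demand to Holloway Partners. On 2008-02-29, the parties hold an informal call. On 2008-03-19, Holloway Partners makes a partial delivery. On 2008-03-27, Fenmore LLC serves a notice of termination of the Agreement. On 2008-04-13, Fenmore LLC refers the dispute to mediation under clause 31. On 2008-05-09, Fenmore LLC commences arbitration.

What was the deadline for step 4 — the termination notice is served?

2008-03-28

The final cure demand is issued on 2008-01-19; the 35-day hold period therefore ends 2008-02-23, and step 4 runs from that date. 34 days after 2008-02-23 is 2008-03-28.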